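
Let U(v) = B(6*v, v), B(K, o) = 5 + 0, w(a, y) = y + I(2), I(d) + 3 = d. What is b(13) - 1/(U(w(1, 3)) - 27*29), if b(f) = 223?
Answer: 173495/778 ≈ 223.00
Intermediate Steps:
I(d) = -3 + d
w(a, y) = -1 + y (w(a, y) = y + (-3 + 2) = y - 1 = -1 + y)
B(K, o) = 5
U(v) = 5
b(13) - 1/(U(w(1, 3)) - 27*29) = 223 - 1/(5 - 27*29) = 223 - 1/(5 - 783) = 223 - 1/(-778) = 223 - 1*(-1/778) = 223 + 1/778 = 173495/778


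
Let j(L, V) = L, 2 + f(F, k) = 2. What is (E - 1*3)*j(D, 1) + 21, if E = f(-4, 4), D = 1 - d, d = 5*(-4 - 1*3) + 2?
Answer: -81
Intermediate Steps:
d = -33 (d = 5*(-4 - 3) + 2 = 5*(-7) + 2 = -35 + 2 = -33)
f(F, k) = 0 (f(F, k) = -2 + 2 = 0)
D = 34 (D = 1 - 1*(-33) = 1 + 33 = 34)
E = 0
(E - 1*3)*j(D, 1) + 21 = (0 - 1*3)*34 + 21 = (0 - 3)*34 + 21 = -3*34 + 21 = -102 + 21 = -81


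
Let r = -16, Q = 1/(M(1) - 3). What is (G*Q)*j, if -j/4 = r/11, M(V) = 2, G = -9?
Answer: 576/11 ≈ 52.364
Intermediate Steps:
Q = -1 (Q = 1/(2 - 3) = 1/(-1) = -1)
j = 64/11 (j = -(-64)/11 = -4*(-16/11) = 64/11 ≈ 5.8182)
(G*Q)*j = -9*(-1)*(64/11) = 9*(64/11) = 576/11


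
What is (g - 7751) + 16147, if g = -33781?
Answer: -25385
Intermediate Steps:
(g - 7751) + 16147 = (-33781 - 7751) + 16147 = -41532 + 16147 = -25385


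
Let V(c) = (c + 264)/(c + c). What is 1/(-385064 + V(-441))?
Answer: -294/113208757 ≈ -2.5970e-6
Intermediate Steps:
V(c) = (264 + c)/(2*c) (V(c) = (264 + c)/((2*c)) = (264 + c)*(1/(2*c)) = (264 + c)/(2*c))
1/(-385064 + V(-441)) = 1/(-385064 + (½)*(264 - 441)/(-441)) = 1/(-385064 + (½)*(-1/441)*(-177)) = 1/(-385064 + 59/294) = 1/(-113208757/294) = -294/113208757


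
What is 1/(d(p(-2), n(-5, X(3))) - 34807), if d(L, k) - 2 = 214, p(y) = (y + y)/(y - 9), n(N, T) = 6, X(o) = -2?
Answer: -1/34591 ≈ -2.8909e-5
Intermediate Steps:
p(y) = 2*y/(-9 + y) (p(y) = (2*y)/(-9 + y) = 2*y/(-9 + y))
d(L, k) = 216 (d(L, k) = 2 + 214 = 216)
1/(d(p(-2), n(-5, X(3))) - 34807) = 1/(216 - 34807) = 1/(-34591) = -1/34591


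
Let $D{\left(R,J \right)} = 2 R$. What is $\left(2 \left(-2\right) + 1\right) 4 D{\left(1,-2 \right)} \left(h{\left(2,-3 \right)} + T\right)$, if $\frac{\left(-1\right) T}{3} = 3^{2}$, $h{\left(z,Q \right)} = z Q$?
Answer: $792$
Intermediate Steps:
$h{\left(z,Q \right)} = Q z$
$T = -27$ ($T = - 3 \cdot 3^{2} = \left(-3\right) 9 = -27$)
$\left(2 \left(-2\right) + 1\right) 4 D{\left(1,-2 \right)} \left(h{\left(2,-3 \right)} + T\right) = \left(2 \left(-2\right) + 1\right) 4 \cdot 2 \cdot 1 \left(\left(-3\right) 2 - 27\right) = \left(-4 + 1\right) 4 \cdot 2 \left(-6 - 27\right) = \left(-3\right) 4 \cdot 2 \left(-33\right) = \left(-12\right) 2 \left(-33\right) = \left(-24\right) \left(-33\right) = 792$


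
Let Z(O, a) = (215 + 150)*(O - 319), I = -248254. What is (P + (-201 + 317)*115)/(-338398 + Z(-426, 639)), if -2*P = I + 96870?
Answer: -89032/610323 ≈ -0.14588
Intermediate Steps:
P = 75692 (P = -(-248254 + 96870)/2 = -1/2*(-151384) = 75692)
Z(O, a) = -116435 + 365*O (Z(O, a) = 365*(-319 + O) = -116435 + 365*O)
(P + (-201 + 317)*115)/(-338398 + Z(-426, 639)) = (75692 + (-201 + 317)*115)/(-338398 + (-116435 + 365*(-426))) = (75692 + 116*115)/(-338398 + (-116435 - 155490)) = (75692 + 13340)/(-338398 - 271925) = 89032/(-610323) = 89032*(-1/610323) = -89032/610323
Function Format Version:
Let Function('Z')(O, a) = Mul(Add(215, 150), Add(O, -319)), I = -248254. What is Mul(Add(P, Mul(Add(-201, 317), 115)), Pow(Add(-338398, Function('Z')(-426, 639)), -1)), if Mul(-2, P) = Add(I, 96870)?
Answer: Rational(-89032, 610323) ≈ -0.14588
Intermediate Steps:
P = 75692 (P = Mul(Rational(-1, 2), Add(-248254, 96870)) = Mul(Rational(-1, 2), -151384) = 75692)
Function('Z')(O, a) = Add(-116435, Mul(365, O)) (Function('Z')(O, a) = Mul(365, Add(-319, O)) = Add(-116435, Mul(365, O)))
Mul(Add(P, Mul(Add(-201, 317), 115)), Pow(Add(-338398, Function('Z')(-426, 639)), -1)) = Mul(Add(75692, Mul(Add(-201, 317), 115)), Pow(Add(-338398, Add(-116435, Mul(365, -426))), -1)) = Mul(Add(75692, Mul(116, 115)), Pow(Add(-338398, Add(-116435, -155490)), -1)) = Mul(Add(75692, 13340), Pow(Add(-338398, -271925), -1)) = Mul(89032, Pow(-610323, -1)) = Mul(89032, Rational(-1, 610323)) = Rational(-89032, 610323)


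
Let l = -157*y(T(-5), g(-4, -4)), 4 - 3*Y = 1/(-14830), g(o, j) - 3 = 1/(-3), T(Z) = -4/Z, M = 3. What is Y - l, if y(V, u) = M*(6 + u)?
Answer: 181667501/44490 ≈ 4083.3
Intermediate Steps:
g(o, j) = 8/3 (g(o, j) = 3 + 1/(-3) = 3 - 1/3 = 8/3)
y(V, u) = 18 + 3*u (y(V, u) = 3*(6 + u) = 18 + 3*u)
Y = 59321/44490 (Y = 4/3 - 1/3/(-14830) = 4/3 - 1/3*(-1/14830) = 4/3 + 1/44490 = 59321/44490 ≈ 1.3334)
l = -4082 (l = -157*(18 + 3*(8/3)) = -157*(18 + 8) = -157*26 = -4082)
Y - l = 59321/44490 - 1*(-4082) = 59321/44490 + 4082 = 181667501/44490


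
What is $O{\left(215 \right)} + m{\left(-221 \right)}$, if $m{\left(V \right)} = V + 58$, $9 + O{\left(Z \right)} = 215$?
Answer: $43$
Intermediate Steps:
$O{\left(Z \right)} = 206$ ($O{\left(Z \right)} = -9 + 215 = 206$)
$m{\left(V \right)} = 58 + V$
$O{\left(215 \right)} + m{\left(-221 \right)} = 206 + \left(58 - 221\right) = 206 - 163 = 43$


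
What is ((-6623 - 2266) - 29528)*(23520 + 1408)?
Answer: -957658976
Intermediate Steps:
((-6623 - 2266) - 29528)*(23520 + 1408) = (-8889 - 29528)*24928 = -38417*24928 = -957658976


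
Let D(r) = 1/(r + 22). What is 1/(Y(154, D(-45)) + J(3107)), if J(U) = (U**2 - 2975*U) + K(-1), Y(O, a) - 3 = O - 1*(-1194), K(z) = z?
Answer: 1/411474 ≈ 2.4303e-6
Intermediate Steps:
D(r) = 1/(22 + r)
Y(O, a) = 1197 + O (Y(O, a) = 3 + (O - 1*(-1194)) = 3 + (O + 1194) = 3 + (1194 + O) = 1197 + O)
J(U) = -1 + U**2 - 2975*U (J(U) = (U**2 - 2975*U) - 1 = -1 + U**2 - 2975*U)
1/(Y(154, D(-45)) + J(3107)) = 1/((1197 + 154) + (-1 + 3107**2 - 2975*3107)) = 1/(1351 + (-1 + 9653449 - 9243325)) = 1/(1351 + 410123) = 1/411474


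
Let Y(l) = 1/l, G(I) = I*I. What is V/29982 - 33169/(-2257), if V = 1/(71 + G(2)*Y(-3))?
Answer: 69281618331/4714299722 ≈ 14.696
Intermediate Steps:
G(I) = I²
V = 3/209 (V = 1/(71 + 2²/(-3)) = 1/(71 + 4*(-⅓)) = 1/(71 - 4/3) = 1/(209/3) = 3/209 ≈ 0.014354)
V/29982 - 33169/(-2257) = (3/209)/29982 - 33169/(-2257) = (3/209)*(1/29982) - 33169*(-1/2257) = 1/2088746 + 33169/2257 = 69281618331/4714299722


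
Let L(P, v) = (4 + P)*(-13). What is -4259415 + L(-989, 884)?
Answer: -4246610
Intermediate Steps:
L(P, v) = -52 - 13*P
-4259415 + L(-989, 884) = -4259415 + (-52 - 13*(-989)) = -4259415 + (-52 + 12857) = -4259415 + 12805 = -4246610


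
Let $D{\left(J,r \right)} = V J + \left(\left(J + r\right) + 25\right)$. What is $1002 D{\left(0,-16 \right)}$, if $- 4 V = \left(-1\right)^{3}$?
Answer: $9018$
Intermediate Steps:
$V = \frac{1}{4}$ ($V = - \frac{\left(-1\right)^{3}}{4} = \left(- \frac{1}{4}\right) \left(-1\right) = \frac{1}{4} \approx 0.25$)
$D{\left(J,r \right)} = 25 + r + \frac{5 J}{4}$ ($D{\left(J,r \right)} = \frac{J}{4} + \left(\left(J + r\right) + 25\right) = \frac{J}{4} + \left(25 + J + r\right) = 25 + r + \frac{5 J}{4}$)
$1002 D{\left(0,-16 \right)} = 1002 \left(25 - 16 + \frac{5}{4} \cdot 0\right) = 1002 \left(25 - 16 + 0\right) = 1002 \cdot 9 = 9018$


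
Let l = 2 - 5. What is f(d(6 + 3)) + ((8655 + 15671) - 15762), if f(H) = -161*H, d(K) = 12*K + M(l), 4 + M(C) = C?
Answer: -7697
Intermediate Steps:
l = -3
M(C) = -4 + C
d(K) = -7 + 12*K (d(K) = 12*K + (-4 - 3) = 12*K - 7 = -7 + 12*K)
f(d(6 + 3)) + ((8655 + 15671) - 15762) = -161*(-7 + 12*(6 + 3)) + ((8655 + 15671) - 15762) = -161*(-7 + 12*9) + (24326 - 15762) = -161*(-7 + 108) + 8564 = -161*101 + 8564 = -16261 + 8564 = -7697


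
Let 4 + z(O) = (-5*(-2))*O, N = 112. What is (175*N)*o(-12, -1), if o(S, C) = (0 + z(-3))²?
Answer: 22657600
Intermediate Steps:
z(O) = -4 + 10*O (z(O) = -4 + (-5*(-2))*O = -4 + 10*O)
o(S, C) = 1156 (o(S, C) = (0 + (-4 + 10*(-3)))² = (0 + (-4 - 30))² = (0 - 34)² = (-34)² = 1156)
(175*N)*o(-12, -1) = (175*112)*1156 = 19600*1156 = 22657600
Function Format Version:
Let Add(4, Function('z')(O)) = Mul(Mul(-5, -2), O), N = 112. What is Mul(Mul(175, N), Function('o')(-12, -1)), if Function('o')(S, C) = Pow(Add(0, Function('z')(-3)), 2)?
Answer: 22657600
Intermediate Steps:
Function('z')(O) = Add(-4, Mul(10, O)) (Function('z')(O) = Add(-4, Mul(Mul(-5, -2), O)) = Add(-4, Mul(10, O)))
Function('o')(S, C) = 1156 (Function('o')(S, C) = Pow(Add(0, Add(-4, Mul(10, -3))), 2) = Pow(Add(0, Add(-4, -30)), 2) = Pow(Add(0, -34), 2) = Pow(-34, 2) = 1156)
Mul(Mul(175, N), Function('o')(-12, -1)) = Mul(Mul(175, 112), 1156) = Mul(19600, 1156) = 22657600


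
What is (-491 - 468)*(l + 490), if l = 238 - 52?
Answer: -648284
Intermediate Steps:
l = 186
(-491 - 468)*(l + 490) = (-491 - 468)*(186 + 490) = -959*676 = -648284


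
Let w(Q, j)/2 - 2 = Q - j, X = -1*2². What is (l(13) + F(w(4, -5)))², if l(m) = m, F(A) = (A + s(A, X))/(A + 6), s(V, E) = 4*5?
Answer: 841/4 ≈ 210.25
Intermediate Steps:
X = -4 (X = -1*4 = -4)
s(V, E) = 20
w(Q, j) = 4 - 2*j + 2*Q (w(Q, j) = 4 + 2*(Q - j) = 4 + (-2*j + 2*Q) = 4 - 2*j + 2*Q)
F(A) = (20 + A)/(6 + A) (F(A) = (A + 20)/(A + 6) = (20 + A)/(6 + A))
(l(13) + F(w(4, -5)))² = (13 + (20 + (4 - 2*(-5) + 2*4))/(6 + (4 - 2*(-5) + 2*4)))² = (13 + (20 + (4 + 10 + 8))/(6 + (4 + 10 + 8)))² = (13 + (20 + 22)/(6 + 22))² = (13 + 42/28)² = (13 + (1/28)*42)² = (13 + 3/2)² = (29/2)² = 841/4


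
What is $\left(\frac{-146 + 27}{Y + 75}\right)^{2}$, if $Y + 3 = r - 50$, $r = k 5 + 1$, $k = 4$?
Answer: $\frac{14161}{1849} \approx 7.6587$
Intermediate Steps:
$r = 21$ ($r = 4 \cdot 5 + 1 = 20 + 1 = 21$)
$Y = -32$ ($Y = -3 + \left(21 - 50\right) = -3 - 29 = -32$)
$\left(\frac{-146 + 27}{Y + 75}\right)^{2} = \left(\frac{-146 + 27}{-32 + 75}\right)^{2} = \left(- \frac{119}{43}\right)^{2} = \frac{14161}{1849}$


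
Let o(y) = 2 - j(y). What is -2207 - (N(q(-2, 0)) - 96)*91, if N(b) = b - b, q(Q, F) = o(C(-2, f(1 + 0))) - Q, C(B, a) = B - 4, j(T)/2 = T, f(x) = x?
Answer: 6529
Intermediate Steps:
j(T) = 2*T
C(B, a) = -4 + B
o(y) = 2 - 2*y
q(Q, F) = 14 - Q (q(Q, F) = (2 - 2*(-4 - 2)) - Q = (2 - 2*(-6)) - Q = (2 + 12) - Q = 14 - Q)
N(b) = 0
-2207 - (N(q(-2, 0)) - 96)*91 = -2207 - (0 - 96)*91 = -2207 - (-96)*91 = -2207 - 1*(-8736) = -2207 + 8736 = 6529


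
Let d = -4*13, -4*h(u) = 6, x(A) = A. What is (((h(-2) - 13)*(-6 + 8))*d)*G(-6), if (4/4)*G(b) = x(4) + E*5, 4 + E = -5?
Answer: -61828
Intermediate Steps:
E = -9 (E = -4 - 5 = -9)
G(b) = -41 (G(b) = 4 - 9*5 = 4 - 45 = -41)
h(u) = -3/2 (h(u) = -¼*6 = -3/2)
d = -52
(((h(-2) - 13)*(-6 + 8))*d)*G(-6) = (((-3/2 - 13)*(-6 + 8))*(-52))*(-41) = (-29/2*2*(-52))*(-41) = -29*(-52)*(-41) = 1508*(-41) = -61828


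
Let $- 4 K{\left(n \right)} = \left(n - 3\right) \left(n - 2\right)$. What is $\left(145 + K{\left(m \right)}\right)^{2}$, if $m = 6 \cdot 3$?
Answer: $7225$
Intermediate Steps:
$m = 18$
$K{\left(n \right)} = - \frac{\left(-3 + n\right) \left(-2 + n\right)}{4}$ ($K{\left(n \right)} = - \frac{\left(n - 3\right) \left(n - 2\right)}{4} = - \frac{\left(-3 + n\right) \left(-2 + n\right)}{4}$)
$\left(145 + K{\left(m \right)}\right)^{2} = \left(145 - \left(-21 + 81\right)\right)^{2} = \left(145 - 60\right)^{2} = 85^{2} = 7225$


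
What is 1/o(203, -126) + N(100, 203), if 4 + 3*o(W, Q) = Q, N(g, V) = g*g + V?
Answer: 1326387/130 ≈ 10203.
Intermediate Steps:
N(g, V) = V + g² (N(g, V) = g² + V = V + g²)
o(W, Q) = -4/3 + Q/3
1/o(203, -126) + N(100, 203) = 1/(-4/3 + (⅓)*(-126)) + (203 + 100²) = 1/(-4/3 - 42) + (203 + 10000) = 1/(-130/3) + 10203 = -3/130 + 10203 = 1326387/130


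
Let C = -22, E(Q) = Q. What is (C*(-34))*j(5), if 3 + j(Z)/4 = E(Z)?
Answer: 5984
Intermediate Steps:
j(Z) = -12 + 4*Z
(C*(-34))*j(5) = (-22*(-34))*(-12 + 4*5) = 748*(-12 + 20) = 748*8 = 5984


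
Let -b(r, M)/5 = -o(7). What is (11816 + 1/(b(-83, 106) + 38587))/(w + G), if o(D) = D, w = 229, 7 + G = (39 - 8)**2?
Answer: 456357553/45689826 ≈ 9.9882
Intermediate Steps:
G = 954 (G = -7 + (39 - 8)**2 = -7 + 31**2 = -7 + 961 = 954)
b(r, M) = 35 (b(r, M) = -(-5)*7 = -5*(-7) = 35)
(11816 + 1/(b(-83, 106) + 38587))/(w + G) = (11816 + 1/(35 + 38587))/(229 + 954) = (11816 + 1/38622)/1183 = (11816 + 1/38622)*(1/1183) = (456357553/38622)*(1/1183) = 456357553/45689826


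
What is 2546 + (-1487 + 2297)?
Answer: 3356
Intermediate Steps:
2546 + (-1487 + 2297) = 2546 + 810 = 3356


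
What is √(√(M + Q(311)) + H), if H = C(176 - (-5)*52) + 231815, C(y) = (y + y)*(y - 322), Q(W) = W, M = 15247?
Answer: √(331223 + √15558) ≈ 575.63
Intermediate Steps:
C(y) = 2*y*(-322 + y) (C(y) = (2*y)*(-322 + y) = 2*y*(-322 + y))
H = 331223 (H = 2*(176 - (-5)*52)*(-322 + (176 - (-5)*52)) + 231815 = 2*(176 - 1*(-260))*(-322 + (176 - 1*(-260))) + 231815 = 2*(176 + 260)*(-322 + (176 + 260)) + 231815 = 2*436*(-322 + 436) + 231815 = 2*436*114 + 231815 = 99408 + 231815 = 331223)
√(√(M + Q(311)) + H) = √(√(15247 + 311) + 331223) = √(√15558 + 331223) = √(331223 + √15558)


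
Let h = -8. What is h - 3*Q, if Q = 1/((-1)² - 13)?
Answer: -31/4 ≈ -7.7500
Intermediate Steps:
Q = -1/12 (Q = 1/(1 - 13) = 1/(-12) = -1/12 ≈ -0.083333)
h - 3*Q = -8 - 3*(-1/12) = -8 + ¼ = -31/4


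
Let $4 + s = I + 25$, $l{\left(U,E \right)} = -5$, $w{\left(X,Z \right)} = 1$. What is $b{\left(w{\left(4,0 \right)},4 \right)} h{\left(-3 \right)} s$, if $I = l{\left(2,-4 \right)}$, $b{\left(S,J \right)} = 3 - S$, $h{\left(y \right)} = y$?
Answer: $-96$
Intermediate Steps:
$I = -5$
$s = 16$ ($s = -4 + \left(-5 + 25\right) = -4 + 20 = 16$)
$b{\left(w{\left(4,0 \right)},4 \right)} h{\left(-3 \right)} s = \left(3 - 1\right) \left(-3\right) 16 = 2 \left(-3\right) 16 = \left(-6\right) 16 = -96$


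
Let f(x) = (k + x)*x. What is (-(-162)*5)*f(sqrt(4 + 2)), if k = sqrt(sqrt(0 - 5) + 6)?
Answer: 4860 + 810*sqrt(36 + 6*I*sqrt(5)) ≈ 9801.0 + 890.77*I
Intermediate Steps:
k = sqrt(6 + I*sqrt(5)) (k = sqrt(sqrt(-5) + 6) = sqrt(I*sqrt(5) + 6) = sqrt(6 + I*sqrt(5)) ≈ 2.4903 + 0.44896*I)
f(x) = x*(x + sqrt(6 + I*sqrt(5))) (f(x) = (sqrt(6 + I*sqrt(5)) + x)*x = (x + sqrt(6 + I*sqrt(5)))*x = x*(x + sqrt(6 + I*sqrt(5))))
(-(-162)*5)*f(sqrt(4 + 2)) = (-(-162)*5)*(sqrt(4 + 2)*(sqrt(4 + 2) + sqrt(6 + I*sqrt(5)))) = (-27*(-30))*(sqrt(6)*(sqrt(6) + sqrt(6 + I*sqrt(5)))) = 810*(sqrt(6)*(sqrt(6) + sqrt(6 + I*sqrt(5)))) = 810*sqrt(6)*(sqrt(6) + sqrt(6 + I*sqrt(5)))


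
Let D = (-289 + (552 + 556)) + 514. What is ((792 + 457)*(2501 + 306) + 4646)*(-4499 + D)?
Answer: -11114524774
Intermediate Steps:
D = 1333 (D = (-289 + 1108) + 514 = 819 + 514 = 1333)
((792 + 457)*(2501 + 306) + 4646)*(-4499 + D) = ((792 + 457)*(2501 + 306) + 4646)*(-4499 + 1333) = (1249*2807 + 4646)*(-3166) = (3505943 + 4646)*(-3166) = 3510589*(-3166) = -11114524774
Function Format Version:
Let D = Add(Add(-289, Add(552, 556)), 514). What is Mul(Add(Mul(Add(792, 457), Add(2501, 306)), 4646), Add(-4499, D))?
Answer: -11114524774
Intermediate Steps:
D = 1333 (D = Add(Add(-289, 1108), 514) = Add(819, 514) = 1333)
Mul(Add(Mul(Add(792, 457), Add(2501, 306)), 4646), Add(-4499, D)) = Mul(Add(Mul(Add(792, 457), Add(2501, 306)), 4646), Add(-4499, 1333)) = Mul(Add(Mul(1249, 2807), 4646), -3166) = Mul(Add(3505943, 4646), -3166) = Mul(3510589, -3166) = -11114524774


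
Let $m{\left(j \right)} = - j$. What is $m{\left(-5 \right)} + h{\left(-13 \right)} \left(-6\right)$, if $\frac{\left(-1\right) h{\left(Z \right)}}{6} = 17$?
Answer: $617$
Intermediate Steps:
$h{\left(Z \right)} = -102$ ($h{\left(Z \right)} = \left(-6\right) 17 = -102$)
$m{\left(-5 \right)} + h{\left(-13 \right)} \left(-6\right) = \left(-1\right) \left(-5\right) - -612 = 5 + 612 = 617$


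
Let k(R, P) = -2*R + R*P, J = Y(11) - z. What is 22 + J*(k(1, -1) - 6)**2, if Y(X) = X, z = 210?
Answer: -16097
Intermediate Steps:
J = -199 (J = 11 - 1*210 = 11 - 210 = -199)
k(R, P) = -2*R + P*R
22 + J*(k(1, -1) - 6)**2 = 22 - 199*(1*(-2 - 1) - 6)**2 = 22 - 199*(1*(-3) - 6)**2 = 22 - 199*(-3 - 6)**2 = 22 - 199*(-9)**2 = 22 - 199*81 = 22 - 16119 = -16097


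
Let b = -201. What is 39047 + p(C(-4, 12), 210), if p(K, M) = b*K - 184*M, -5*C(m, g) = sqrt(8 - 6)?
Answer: 407 + 201*sqrt(2)/5 ≈ 463.85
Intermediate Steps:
C(m, g) = -sqrt(2)/5 (C(m, g) = -sqrt(8 - 6)/5 = -sqrt(2)/5)
p(K, M) = -201*K - 184*M
39047 + p(C(-4, 12), 210) = 39047 + (-(-201)*sqrt(2)/5 - 184*210) = 39047 + (201*sqrt(2)/5 - 38640) = 39047 + (-38640 + 201*sqrt(2)/5) = 407 + 201*sqrt(2)/5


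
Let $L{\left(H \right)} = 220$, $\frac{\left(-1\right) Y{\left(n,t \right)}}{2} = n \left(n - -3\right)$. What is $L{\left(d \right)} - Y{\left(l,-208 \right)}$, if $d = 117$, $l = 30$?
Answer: $2200$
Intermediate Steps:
$Y{\left(n,t \right)} = - 2 n \left(3 + n\right)$ ($Y{\left(n,t \right)} = - 2 n \left(n - -3\right) = - 2 n \left(n + 3\right) = - 2 n \left(3 + n\right)$)
$L{\left(d \right)} - Y{\left(l,-208 \right)} = 220 - \left(-2\right) 30 \left(3 + 30\right) = 220 - \left(-2\right) 30 \cdot 33 = 220 - -1980 = 220 + 1980 = 2200$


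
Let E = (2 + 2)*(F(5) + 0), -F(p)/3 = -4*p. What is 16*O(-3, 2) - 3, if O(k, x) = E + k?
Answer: 3789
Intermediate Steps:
F(p) = 12*p (F(p) = -(-12)*p = 12*p)
E = 240 (E = (2 + 2)*(12*5 + 0) = 4*(60 + 0) = 4*60 = 240)
O(k, x) = 240 + k
16*O(-3, 2) - 3 = 16*(240 - 3) - 3 = 16*237 - 3 = 3792 - 3 = 3789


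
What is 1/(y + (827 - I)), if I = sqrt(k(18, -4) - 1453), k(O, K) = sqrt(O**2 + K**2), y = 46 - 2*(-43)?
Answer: 1/(959 - I*sqrt(1453 - 2*sqrt(85))) ≈ 0.0010411 + 4.1119e-5*I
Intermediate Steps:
y = 132 (y = 46 + 86 = 132)
k(O, K) = sqrt(K**2 + O**2)
I = sqrt(-1453 + 2*sqrt(85)) (I = sqrt(sqrt((-4)**2 + 18**2) - 1453) = sqrt(sqrt(16 + 324) - 1453) = sqrt(sqrt(340) - 1453) = sqrt(2*sqrt(85) - 1453) = sqrt(-1453 + 2*sqrt(85)) ≈ 37.876*I)
1/(y + (827 - I)) = 1/(132 + (827 - sqrt(-1453 + 2*sqrt(85)))) = 1/(959 - sqrt(-1453 + 2*sqrt(85)))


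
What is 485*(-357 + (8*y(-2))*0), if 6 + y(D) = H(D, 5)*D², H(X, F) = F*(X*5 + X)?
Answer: -173145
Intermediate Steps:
H(X, F) = 6*F*X (H(X, F) = F*(5*X + X) = F*(6*X) = 6*F*X)
y(D) = -6 + 30*D³ (y(D) = -6 + (6*5*D)*D² = -6 + (30*D)*D² = -6 + 30*D³)
485*(-357 + (8*y(-2))*0) = 485*(-357 + (8*(-6 + 30*(-2)³))*0) = 485*(-357 + (8*(-6 + 30*(-8)))*0) = 485*(-357 + (8*(-6 - 240))*0) = 485*(-357 + (8*(-246))*0) = 485*(-357 - 1968*0) = 485*(-357 + 0) = 485*(-357) = -173145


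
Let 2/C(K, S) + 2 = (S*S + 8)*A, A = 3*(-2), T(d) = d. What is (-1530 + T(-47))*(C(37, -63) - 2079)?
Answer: 2058950207/628 ≈ 3.2786e+6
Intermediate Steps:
A = -6
C(K, S) = 2/(-50 - 6*S²) (C(K, S) = 2/(-2 + (S*S + 8)*(-6)) = 2/(-2 + (S² + 8)*(-6)) = 2/(-2 + (8 + S²)*(-6)) = 2/(-2 + (-48 - 6*S²)) = 2/(-50 - 6*S²))
(-1530 + T(-47))*(C(37, -63) - 2079) = (-1530 - 47)*(-1/(25 + 3*(-63)²) - 2079) = -1577*(-1/(25 + 3*3969) - 2079) = -1577*(-1/(25 + 11907) - 2079) = -1577*(-1/11932 - 2079) = -1577*(-24806629/11932) = 2058950207/628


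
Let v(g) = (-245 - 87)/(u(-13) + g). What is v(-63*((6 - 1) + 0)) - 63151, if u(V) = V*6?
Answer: -24818011/393 ≈ -63150.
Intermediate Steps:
u(V) = 6*V
v(g) = -332/(-78 + g) (v(g) = (-245 - 87)/(6*(-13) + g) = -332/(-78 + g))
v(-63*((6 - 1) + 0)) - 63151 = -332/(-78 - 63*((6 - 1) + 0)) - 63151 = -332/(-78 - 63*(5 + 0)) - 63151 = -332/(-78 - 63*5) - 63151 = -332/(-78 - 315) - 63151 = -332/(-393) - 63151 = -332*(-1/393) - 63151 = 332/393 - 63151 = -24818011/393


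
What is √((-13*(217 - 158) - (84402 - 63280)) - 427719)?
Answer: 2*I*√112402 ≈ 670.53*I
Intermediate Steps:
√((-13*(217 - 158) - (84402 - 63280)) - 427719) = √((-13*59 - 1*21122) - 427719) = √((-767 - 21122) - 427719) = √(-21889 - 427719) = √(-449608) = 2*I*√112402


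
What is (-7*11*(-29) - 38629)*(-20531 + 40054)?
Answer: -710559108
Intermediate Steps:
(-7*11*(-29) - 38629)*(-20531 + 40054) = (-77*(-29) - 38629)*19523 = (2233 - 38629)*19523 = -36396*19523 = -710559108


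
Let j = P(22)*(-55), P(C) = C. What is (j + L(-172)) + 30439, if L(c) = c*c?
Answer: 58813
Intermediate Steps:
L(c) = c²
j = -1210 (j = 22*(-55) = -1210)
(j + L(-172)) + 30439 = (-1210 + (-172)²) + 30439 = (-1210 + 29584) + 30439 = 28374 + 30439 = 58813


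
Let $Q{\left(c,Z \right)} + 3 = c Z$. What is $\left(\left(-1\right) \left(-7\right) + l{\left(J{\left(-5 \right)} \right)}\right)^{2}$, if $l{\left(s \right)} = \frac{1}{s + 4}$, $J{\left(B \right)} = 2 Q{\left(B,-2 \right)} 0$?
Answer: $\frac{841}{16} \approx 52.563$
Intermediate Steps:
$Q{\left(c,Z \right)} = -3 + Z c$ ($Q{\left(c,Z \right)} = -3 + c Z = -3 + Z c$)
$J{\left(B \right)} = 0$ ($J{\left(B \right)} = 2 \left(-3 - 2 B\right) 0 = \left(-6 - 4 B\right) 0 = 0$)
$l{\left(s \right)} = \frac{1}{4 + s}$
$\left(\left(-1\right) \left(-7\right) + l{\left(J{\left(-5 \right)} \right)}\right)^{2} = \left(\left(-1\right) \left(-7\right) + \frac{1}{4 + 0}\right)^{2} = \left(7 + \frac{1}{4}\right)^{2} = \left(\frac{29}{4}\right)^{2} = \frac{841}{16}$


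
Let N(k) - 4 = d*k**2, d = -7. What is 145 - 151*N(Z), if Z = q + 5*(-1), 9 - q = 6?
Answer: 3769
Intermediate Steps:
q = 3 (q = 9 - 1*6 = 9 - 6 = 3)
Z = -2 (Z = 3 + 5*(-1) = 3 - 5 = -2)
N(k) = 4 - 7*k**2
145 - 151*N(Z) = 145 - 151*(4 - 7*(-2)**2) = 145 - 151*(4 - 7*4) = 145 - 151*(4 - 28) = 145 - 151*(-24) = 145 + 3624 = 3769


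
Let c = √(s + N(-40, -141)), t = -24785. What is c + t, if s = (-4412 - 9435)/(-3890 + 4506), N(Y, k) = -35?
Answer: -24785 + I*√5452678/308 ≈ -24785.0 + 7.5815*I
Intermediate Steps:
s = -13847/616 ≈ -22.479
c = I*√5452678/308 (c = √(-13847/616 - 35) = √(-35407/616) = I*√5452678/308 ≈ 7.5815*I)
c + t = I*√5452678/308 - 24785 = -24785 + I*√5452678/308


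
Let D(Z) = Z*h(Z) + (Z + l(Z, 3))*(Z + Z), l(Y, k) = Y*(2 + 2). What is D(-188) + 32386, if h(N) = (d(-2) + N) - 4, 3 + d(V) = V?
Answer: 422862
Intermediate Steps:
d(V) = -3 + V
l(Y, k) = 4*Y (l(Y, k) = Y*4 = 4*Y)
h(N) = -9 + N (h(N) = ((-3 - 2) + N) - 4 = (-5 + N) - 4 = -9 + N)
D(Z) = 10*Z² + Z*(-9 + Z) (D(Z) = Z*(-9 + Z) + (Z + 4*Z)*(Z + Z) = Z*(-9 + Z) + (5*Z)*(2*Z) = Z*(-9 + Z) + 10*Z² = 10*Z² + Z*(-9 + Z))
D(-188) + 32386 = -188*(-9 + 11*(-188)) + 32386 = -188*(-9 - 2068) + 32386 = -188*(-2077) + 32386 = 390476 + 32386 = 422862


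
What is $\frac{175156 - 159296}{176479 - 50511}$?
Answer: $\frac{3965}{31492} \approx 0.12591$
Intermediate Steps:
$\frac{175156 - 159296}{176479 - 50511} = \frac{15860}{125968} = 15860 \cdot \frac{1}{125968} = \frac{3965}{31492}$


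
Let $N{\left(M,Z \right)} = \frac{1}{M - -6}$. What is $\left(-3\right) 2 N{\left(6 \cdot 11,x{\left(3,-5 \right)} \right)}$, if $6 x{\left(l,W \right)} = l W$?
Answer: $- \frac{1}{12} \approx -0.083333$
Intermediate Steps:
$x{\left(l,W \right)} = \frac{W l}{6}$ ($x{\left(l,W \right)} = \frac{l W}{6} = \frac{W l}{6}$)
$N{\left(M,Z \right)} = \frac{1}{6 + M}$ ($N{\left(M,Z \right)} = \frac{1}{M + 6} = \frac{1}{6 + M}$)
$\left(-3\right) 2 N{\left(6 \cdot 11,x{\left(3,-5 \right)} \right)} = \frac{\left(-3\right) 2}{6 + 6 \cdot 11} = - \frac{6}{6 + 66} = - \frac{6}{72} = \left(-6\right) \frac{1}{72} = - \frac{1}{12}$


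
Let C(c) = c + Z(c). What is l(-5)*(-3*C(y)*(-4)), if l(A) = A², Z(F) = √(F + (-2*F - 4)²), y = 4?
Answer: 1200 + 600*√37 ≈ 4849.7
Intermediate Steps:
Z(F) = √(F + (-4 - 2*F)²)
C(c) = c + √(c + 4*(2 + c)²)
l(-5)*(-3*C(y)*(-4)) = (-5)²*(-3*(4 + √(4 + 4*(2 + 4)²))*(-4)) = 25*(-3*(4 + √(4 + 4*6²))*(-4)) = 25*(-3*(4 + √(4 + 4*36))*(-4)) = 25*(-3*(4 + √(4 + 144))*(-4)) = 25*(-3*(4 + √148)*(-4)) = 25*(-3*(4 + 2*√37)*(-4)) = 25*((-12 - 6*√37)*(-4)) = 25*(48 + 24*√37) = 1200 + 600*√37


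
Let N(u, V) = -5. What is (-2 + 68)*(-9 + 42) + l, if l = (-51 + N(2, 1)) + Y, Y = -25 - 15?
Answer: 2082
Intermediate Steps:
Y = -40
l = -96 (l = (-51 - 5) - 40 = -56 - 40 = -96)
(-2 + 68)*(-9 + 42) + l = (-2 + 68)*(-9 + 42) - 96 = 66*33 - 96 = 2178 - 96 = 2082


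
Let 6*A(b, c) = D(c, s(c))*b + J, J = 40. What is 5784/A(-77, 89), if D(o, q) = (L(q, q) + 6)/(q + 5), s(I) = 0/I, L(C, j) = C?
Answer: -86760/131 ≈ -662.29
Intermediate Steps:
s(I) = 0
D(o, q) = (6 + q)/(5 + q) (D(o, q) = (q + 6)/(q + 5) = (6 + q)/(5 + q))
A(b, c) = 20/3 + b/5 (A(b, c) = (((6 + 0)/(5 + 0))*b + 40)/6 = ((6/5)*b + 40)/6 = (((1/5)*6)*b + 40)/6 = (6*b/5 + 40)/6 = (40 + 6*b/5)/6 = 20/3 + b/5)
5784/A(-77, 89) = 5784/(20/3 + (1/5)*(-77)) = 5784/(20/3 - 77/5) = 5784/(-131/15) = 5784*(-15/131) = -86760/131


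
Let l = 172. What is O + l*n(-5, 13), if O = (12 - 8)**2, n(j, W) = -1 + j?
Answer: -1016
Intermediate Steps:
O = 16 (O = 4**2 = 16)
O + l*n(-5, 13) = 16 + 172*(-1 - 5) = 16 + 172*(-6) = 16 - 1032 = -1016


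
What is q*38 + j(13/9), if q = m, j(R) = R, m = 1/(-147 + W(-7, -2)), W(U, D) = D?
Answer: 1595/1341 ≈ 1.1894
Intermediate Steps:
m = -1/149 (m = 1/(-147 - 2) = 1/(-149) = -1/149 ≈ -0.0067114)
q = -1/149 ≈ -0.0067114
q*38 + j(13/9) = -1/149*38 + 13/9 = -38/149 + 13*(⅑) = -38/149 + 13/9 = 1595/1341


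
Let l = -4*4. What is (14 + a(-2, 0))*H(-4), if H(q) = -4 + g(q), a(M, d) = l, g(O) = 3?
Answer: 2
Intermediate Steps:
l = -16
a(M, d) = -16
H(q) = -1 (H(q) = -4 + 3 = -1)
(14 + a(-2, 0))*H(-4) = (14 - 16)*(-1) = -2*(-1) = 2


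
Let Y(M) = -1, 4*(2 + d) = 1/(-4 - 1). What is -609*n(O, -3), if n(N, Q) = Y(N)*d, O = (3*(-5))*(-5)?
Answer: -24969/20 ≈ -1248.4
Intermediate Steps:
d = -41/20 (d = -2 + 1/(4*(-4 - 1)) = -2 + (1/4)/(-5) = -2 + (1/4)*(-1/5) = -2 - 1/20 = -41/20 ≈ -2.0500)
O = 75 (O = -15*(-5) = 75)
n(N, Q) = 41/20 (n(N, Q) = -1*(-41/20) = 41/20)
-609*n(O, -3) = -609*41/20 = -24969/20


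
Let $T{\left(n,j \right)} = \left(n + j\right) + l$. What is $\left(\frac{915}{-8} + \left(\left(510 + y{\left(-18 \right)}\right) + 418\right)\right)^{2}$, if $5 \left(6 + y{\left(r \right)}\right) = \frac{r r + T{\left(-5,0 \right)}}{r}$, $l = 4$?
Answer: $\frac{83783039209}{129600} \approx 6.4647 \cdot 10^{5}$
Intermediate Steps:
$T{\left(n,j \right)} = 4 + j + n$ ($T{\left(n,j \right)} = \left(n + j\right) + 4 = \left(j + n\right) + 4 = 4 + j + n$)
$y{\left(r \right)} = -6 + \frac{-1 + r^{2}}{5 r}$ ($y{\left(r \right)} = -6 + \frac{\left(r r + \left(4 + 0 - 5\right)\right) \frac{1}{r}}{5} = -6 + \frac{\left(r^{2} - 1\right) \frac{1}{r}}{5} = -6 + \frac{\left(-1 + r^{2}\right) \frac{1}{r}}{5} = -6 + \frac{\frac{1}{r} \left(-1 + r^{2}\right)}{5} = -6 + \frac{-1 + r^{2}}{5 r}$)
$\left(\frac{915}{-8} + \left(\left(510 + y{\left(-18 \right)}\right) + 418\right)\right)^{2} = \left(\frac{915}{-8} + \left(\left(510 + \frac{-1 - 18 \left(-30 - 18\right)}{5 \left(-18\right)}\right) + 418\right)\right)^{2} = \left(915 \left(- \frac{1}{8}\right) + \left(\left(510 + \frac{1}{5} \left(- \frac{1}{18}\right) \left(-1 - -864\right)\right) + 418\right)\right)^{2} = \left(- \frac{915}{8} + \left(\left(510 + \frac{1}{5} \left(- \frac{1}{18}\right) \left(-1 + 864\right)\right) + 418\right)\right)^{2} = \left(- \frac{915}{8} + \left(\left(510 + \frac{1}{5} \left(- \frac{1}{18}\right) 863\right) + 418\right)\right)^{2} = \left(- \frac{915}{8} + \left(\left(510 - \frac{863}{90}\right) + 418\right)\right)^{2} = \left(- \frac{915}{8} + \left(\frac{45037}{90} + 418\right)\right)^{2} = \left(- \frac{915}{8} + \frac{82657}{90}\right)^{2} = \left(\frac{289453}{360}\right)^{2} = \frac{83783039209}{129600}$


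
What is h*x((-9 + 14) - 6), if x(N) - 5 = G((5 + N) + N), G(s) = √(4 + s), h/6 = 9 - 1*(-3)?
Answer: 360 + 72*√7 ≈ 550.49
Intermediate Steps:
h = 72 (h = 6*(9 - 1*(-3)) = 6*(9 + 3) = 6*12 = 72)
x(N) = 5 + √(9 + 2*N) (x(N) = 5 + √(4 + ((5 + N) + N)) = 5 + √(4 + (5 + 2*N)) = 5 + √(9 + 2*N))
h*x((-9 + 14) - 6) = 72*(5 + √(9 + 2*((-9 + 14) - 6))) = 72*(5 + √(9 + 2*(5 - 6))) = 72*(5 + √(9 + 2*(-1))) = 72*(5 + √(9 - 2)) = 72*(5 + √7) = 360 + 72*√7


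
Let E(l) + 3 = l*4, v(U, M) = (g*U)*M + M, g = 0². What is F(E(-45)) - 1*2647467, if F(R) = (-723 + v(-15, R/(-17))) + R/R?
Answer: -45019030/17 ≈ -2.6482e+6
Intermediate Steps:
g = 0
v(U, M) = M (v(U, M) = (0*U)*M + M = 0*M + M = 0 + M = M)
E(l) = -3 + 4*l (E(l) = -3 + l*4 = -3 + 4*l)
F(R) = -722 - R/17 (F(R) = (-723 + R/(-17)) + R/R = (-723 + R*(-1/17)) + 1 = (-723 - R/17) + 1 = -722 - R/17)
F(E(-45)) - 1*2647467 = (-722 - (-3 + 4*(-45))/17) - 1*2647467 = (-722 - (-3 - 180)/17) - 2647467 = (-722 - 1/17*(-183)) - 2647467 = (-722 + 183/17) - 2647467 = -12091/17 - 2647467 = -45019030/17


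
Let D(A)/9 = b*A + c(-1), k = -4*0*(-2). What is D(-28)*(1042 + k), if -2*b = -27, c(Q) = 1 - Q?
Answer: -3526128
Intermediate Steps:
b = 27/2 (b = -1/2*(-27) = 27/2 ≈ 13.500)
k = 0 (k = 0*(-2) = 0)
D(A) = 18 + 243*A/2 (D(A) = 9*(27*A/2 + (1 - 1*(-1))) = 9*(27*A/2 + (1 + 1)) = 9*(27*A/2 + 2) = 9*(2 + 27*A/2) = 18 + 243*A/2)
D(-28)*(1042 + k) = (18 + (243/2)*(-28))*(1042 + 0) = (18 - 3402)*1042 = -3384*1042 = -3526128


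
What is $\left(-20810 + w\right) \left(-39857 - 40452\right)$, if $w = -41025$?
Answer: $4965907015$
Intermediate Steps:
$\left(-20810 + w\right) \left(-39857 - 40452\right) = \left(-20810 - 41025\right) \left(-39857 - 40452\right) = \left(-61835\right) \left(-80309\right) = 4965907015$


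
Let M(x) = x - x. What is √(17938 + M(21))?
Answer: √17938 ≈ 133.93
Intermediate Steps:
M(x) = 0
√(17938 + M(21)) = √(17938 + 0) = √17938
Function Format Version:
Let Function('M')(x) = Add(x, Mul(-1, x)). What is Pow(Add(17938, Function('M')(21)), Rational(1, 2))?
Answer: Pow(17938, Rational(1, 2)) ≈ 133.93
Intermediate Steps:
Function('M')(x) = 0
Pow(Add(17938, Function('M')(21)), Rational(1, 2)) = Pow(Add(17938, 0), Rational(1, 2)) = Pow(17938, Rational(1, 2))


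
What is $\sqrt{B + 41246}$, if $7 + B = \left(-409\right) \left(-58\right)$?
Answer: $\sqrt{64961} \approx 254.87$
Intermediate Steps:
$B = 23715$ ($B = -7 - -23722 = -7 + 23722 = 23715$)
$\sqrt{B + 41246} = \sqrt{23715 + 41246} = \sqrt{64961}$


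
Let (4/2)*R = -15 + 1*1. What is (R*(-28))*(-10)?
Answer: -1960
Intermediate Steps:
R = -7 (R = (-15 + 1*1)/2 = (-15 + 1)/2 = (½)*(-14) = -7)
(R*(-28))*(-10) = -7*(-28)*(-10) = 196*(-10) = -1960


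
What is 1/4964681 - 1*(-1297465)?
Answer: 6441499833666/4964681 ≈ 1.2975e+6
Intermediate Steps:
1/4964681 - 1*(-1297465) = 1/4964681 + 1297465 = 6441499833666/4964681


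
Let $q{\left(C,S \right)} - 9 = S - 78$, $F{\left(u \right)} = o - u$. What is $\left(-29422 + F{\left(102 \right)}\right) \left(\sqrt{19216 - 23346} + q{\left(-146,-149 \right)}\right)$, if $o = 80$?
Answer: $6418792 - 29444 i \sqrt{4130} \approx 6.4188 \cdot 10^{6} - 1.8922 \cdot 10^{6} i$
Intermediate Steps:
$F{\left(u \right)} = 80 - u$
$q{\left(C,S \right)} = -69 + S$ ($q{\left(C,S \right)} = 9 + \left(S - 78\right) = 9 + \left(-78 + S\right) = -69 + S$)
$\left(-29422 + F{\left(102 \right)}\right) \left(\sqrt{19216 - 23346} + q{\left(-146,-149 \right)}\right) = \left(-29422 + \left(80 - 102\right)\right) \left(\sqrt{19216 - 23346} - 218\right) = \left(-29422 + \left(80 - 102\right)\right) \left(\sqrt{-4130} - 218\right) = \left(-29422 - 22\right) \left(i \sqrt{4130} - 218\right) = - 29444 \left(-218 + i \sqrt{4130}\right) = 6418792 - 29444 i \sqrt{4130}$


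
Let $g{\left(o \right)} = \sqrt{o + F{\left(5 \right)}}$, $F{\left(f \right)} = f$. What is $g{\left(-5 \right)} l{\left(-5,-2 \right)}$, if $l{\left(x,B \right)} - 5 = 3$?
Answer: $0$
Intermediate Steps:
$l{\left(x,B \right)} = 8$ ($l{\left(x,B \right)} = 5 + 3 = 8$)
$g{\left(o \right)} = \sqrt{5 + o}$ ($g{\left(o \right)} = \sqrt{o + 5} = \sqrt{5 + o}$)
$g{\left(-5 \right)} l{\left(-5,-2 \right)} = \sqrt{5 - 5} \cdot 8 = \sqrt{0} \cdot 8 = 0 \cdot 8 = 0$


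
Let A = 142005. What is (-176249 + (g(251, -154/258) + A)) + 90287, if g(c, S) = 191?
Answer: 56234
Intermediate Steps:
(-176249 + (g(251, -154/258) + A)) + 90287 = (-176249 + (191 + 142005)) + 90287 = (-176249 + 142196) + 90287 = -34053 + 90287 = 56234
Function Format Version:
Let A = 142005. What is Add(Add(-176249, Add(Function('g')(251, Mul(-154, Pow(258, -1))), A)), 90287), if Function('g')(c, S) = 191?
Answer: 56234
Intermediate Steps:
Add(Add(-176249, Add(Function('g')(251, Mul(-154, Pow(258, -1))), A)), 90287) = Add(Add(-176249, Add(191, 142005)), 90287) = Add(Add(-176249, 142196), 90287) = Add(-34053, 90287) = 56234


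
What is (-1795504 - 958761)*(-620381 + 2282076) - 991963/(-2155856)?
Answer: -9866810453733706837/2155856 ≈ -4.5767e+12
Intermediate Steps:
(-1795504 - 958761)*(-620381 + 2282076) - 991963/(-2155856) = -2754265*1661695 - 991963*(-1)/2155856 = -4576748379175 - 1*(-991963/2155856) = -4576748379175 + 991963/2155856 = -9866810453733706837/2155856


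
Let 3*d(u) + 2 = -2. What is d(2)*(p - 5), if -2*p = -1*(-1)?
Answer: 22/3 ≈ 7.3333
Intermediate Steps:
d(u) = -4/3 (d(u) = -⅔ + (⅓)*(-2) = -⅔ - ⅔ = -4/3)
p = -½ (p = -(-1)*(-1)/2 = -½*1 = -½ ≈ -0.50000)
d(2)*(p - 5) = -4*(-½ - 5)/3 = -4/3*(-11/2) = 22/3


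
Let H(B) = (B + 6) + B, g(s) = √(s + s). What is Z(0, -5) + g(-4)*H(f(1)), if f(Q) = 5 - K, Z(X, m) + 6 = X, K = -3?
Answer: -6 + 44*I*√2 ≈ -6.0 + 62.225*I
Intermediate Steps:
Z(X, m) = -6 + X
g(s) = √2*√s (g(s) = √(2*s) = √2*√s)
f(Q) = 8 (f(Q) = 5 - 1*(-3) = 5 + 3 = 8)
H(B) = 6 + 2*B (H(B) = (6 + B) + B = 6 + 2*B)
Z(0, -5) + g(-4)*H(f(1)) = (-6 + 0) + (√2*√(-4))*(6 + 2*8) = -6 + (√2*(2*I))*(6 + 16) = -6 + (2*I*√2)*22 = -6 + 44*I*√2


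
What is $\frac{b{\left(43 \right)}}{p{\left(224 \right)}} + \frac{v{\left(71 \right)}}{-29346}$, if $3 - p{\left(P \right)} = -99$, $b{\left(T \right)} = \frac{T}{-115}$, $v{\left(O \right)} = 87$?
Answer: $- \frac{190199}{28685715} \approx -0.0066304$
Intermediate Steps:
$b{\left(T \right)} = - \frac{T}{115}$ ($b{\left(T \right)} = T \left(- \frac{1}{115}\right) = - \frac{T}{115}$)
$p{\left(P \right)} = 102$ ($p{\left(P \right)} = 3 - -99 = 3 + 99 = 102$)
$\frac{b{\left(43 \right)}}{p{\left(224 \right)}} + \frac{v{\left(71 \right)}}{-29346} = \frac{\left(- \frac{1}{115}\right) 43}{102} + \frac{87}{-29346} = \left(- \frac{43}{115}\right) \frac{1}{102} + 87 \left(- \frac{1}{29346}\right) = - \frac{43}{11730} - \frac{29}{9782} = - \frac{190199}{28685715}$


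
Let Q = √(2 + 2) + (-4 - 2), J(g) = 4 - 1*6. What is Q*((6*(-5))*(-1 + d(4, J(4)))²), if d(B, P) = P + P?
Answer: 3000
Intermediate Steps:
J(g) = -2 (J(g) = 4 - 6 = -2)
d(B, P) = 2*P
Q = -4 (Q = √4 - 6 = 2 - 6 = -4)
Q*((6*(-5))*(-1 + d(4, J(4)))²) = -4*6*(-5)*(-1 + 2*(-2))² = -(-120)*(-1 - 4)² = -(-120)*(-5)² = -(-120)*25 = -4*(-750) = 3000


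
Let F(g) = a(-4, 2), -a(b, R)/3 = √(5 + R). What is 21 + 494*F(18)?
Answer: 21 - 1482*√7 ≈ -3900.0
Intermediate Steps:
a(b, R) = -3*√(5 + R)
F(g) = -3*√7 (F(g) = -3*√(5 + 2) = -3*√7)
21 + 494*F(18) = 21 + 494*(-3*√7) = 21 - 1482*√7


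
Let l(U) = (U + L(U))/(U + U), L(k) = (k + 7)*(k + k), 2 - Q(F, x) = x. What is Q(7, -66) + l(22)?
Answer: 195/2 ≈ 97.500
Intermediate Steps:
Q(F, x) = 2 - x
L(k) = 2*k*(7 + k) (L(k) = (7 + k)*(2*k) = 2*k*(7 + k))
l(U) = (U + 2*U*(7 + U))/(2*U) (l(U) = (U + 2*U*(7 + U))/(U + U) = (U + 2*U*(7 + U))/((2*U)) = (U + 2*U*(7 + U))*(1/(2*U)) = (U + 2*U*(7 + U))/(2*U))
Q(7, -66) + l(22) = (2 - 1*(-66)) + (15/2 + 22) = (2 + 66) + 59/2 = 68 + 59/2 = 195/2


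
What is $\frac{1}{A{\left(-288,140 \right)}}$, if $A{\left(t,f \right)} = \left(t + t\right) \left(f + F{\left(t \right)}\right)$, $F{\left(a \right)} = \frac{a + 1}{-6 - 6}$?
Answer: $- \frac{1}{94416} \approx -1.0591 \cdot 10^{-5}$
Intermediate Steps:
$F{\left(a \right)} = - \frac{1}{12} - \frac{a}{12}$ ($F{\left(a \right)} = \frac{1 + a}{-12} = \left(1 + a\right) \left(- \frac{1}{12}\right) = - \frac{1}{12} - \frac{a}{12}$)
$A{\left(t,f \right)} = 2 t \left(- \frac{1}{12} + f - \frac{t}{12}\right)$ ($A{\left(t,f \right)} = \left(t + t\right) \left(f - \left(\frac{1}{12} + \frac{t}{12}\right)\right) = 2 t \left(- \frac{1}{12} + f - \frac{t}{12}\right)$)
$\frac{1}{A{\left(-288,140 \right)}} = \frac{1}{\frac{1}{6} \left(-288\right) \left(-1 - -288 + 12 \cdot 140\right)} = \frac{1}{\frac{1}{6} \left(-288\right) \left(-1 + 288 + 1680\right)} = \frac{1}{\frac{1}{6} \left(-288\right) 1967} = \frac{1}{-94416} = - \frac{1}{94416}$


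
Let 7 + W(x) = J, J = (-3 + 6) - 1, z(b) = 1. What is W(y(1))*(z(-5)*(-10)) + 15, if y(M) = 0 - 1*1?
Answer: 65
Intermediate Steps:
y(M) = -1 (y(M) = 0 - 1 = -1)
J = 2 (J = 3 - 1 = 2)
W(x) = -5 (W(x) = -7 + 2 = -5)
W(y(1))*(z(-5)*(-10)) + 15 = -5*(-10) + 15 = 50 + 15 = 65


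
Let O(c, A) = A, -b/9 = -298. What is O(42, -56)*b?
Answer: -150192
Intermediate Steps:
b = 2682 (b = -9*(-298) = 2682)
O(42, -56)*b = -56*2682 = -150192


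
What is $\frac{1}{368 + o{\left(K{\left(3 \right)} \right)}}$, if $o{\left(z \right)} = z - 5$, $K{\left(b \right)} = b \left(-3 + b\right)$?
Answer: $\frac{1}{363} \approx 0.0027548$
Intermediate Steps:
$o{\left(z \right)} = -5 + z$ ($o{\left(z \right)} = z - 5 = -5 + z$)
$\frac{1}{368 + o{\left(K{\left(3 \right)} \right)}} = \frac{1}{368 - \left(5 - 3 \left(-3 + 3\right)\right)} = \frac{1}{368 + \left(-5 + 3 \cdot 0\right)} = \frac{1}{368 + \left(-5 + 0\right)} = \frac{1}{368 - 5} = \frac{1}{363}$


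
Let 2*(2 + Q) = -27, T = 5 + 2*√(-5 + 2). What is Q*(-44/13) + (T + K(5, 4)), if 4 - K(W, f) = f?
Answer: 747/13 + 2*I*√3 ≈ 57.462 + 3.4641*I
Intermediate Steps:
T = 5 + 2*I*√3 (T = 5 + 2*√(-3) = 5 + 2*(I*√3) = 5 + 2*I*√3 ≈ 5.0 + 3.4641*I)
Q = -31/2 (Q = -2 + (½)*(-27) = -2 - 27/2 = -31/2 ≈ -15.500)
K(W, f) = 4 - f
Q*(-44/13) + (T + K(5, 4)) = -(-682)/13 + ((5 + 2*I*√3) + (4 - 1*4)) = -(-682)/13 + ((5 + 2*I*√3) + (4 - 4)) = -31/2*(-44/13) + ((5 + 2*I*√3) + 0) = 682/13 + (5 + 2*I*√3) = 747/13 + 2*I*√3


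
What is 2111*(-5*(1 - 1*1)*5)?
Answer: 0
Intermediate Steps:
2111*(-5*(1 - 1*1)*5) = 2111*(-5*(1 - 1)*5) = 2111*(-5*0*5) = 2111*(0*5) = 2111*0 = 0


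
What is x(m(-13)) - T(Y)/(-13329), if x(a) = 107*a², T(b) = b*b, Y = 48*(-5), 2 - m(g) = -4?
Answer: 5711212/1481 ≈ 3856.3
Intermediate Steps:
m(g) = 6 (m(g) = 2 - 1*(-4) = 2 + 4 = 6)
Y = -240
T(b) = b²
x(m(-13)) - T(Y)/(-13329) = 107*6² - (-240)²/(-13329) = 107*36 - 57600*(-1)/13329 = 3852 - 1*(-6400/1481) = 3852 + 6400/1481 = 5711212/1481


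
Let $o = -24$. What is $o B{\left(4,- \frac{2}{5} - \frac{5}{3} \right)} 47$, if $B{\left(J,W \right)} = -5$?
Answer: $5640$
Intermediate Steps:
$o B{\left(4,- \frac{2}{5} - \frac{5}{3} \right)} 47 = \left(-24\right) \left(-5\right) 47 = 120 \cdot 47 = 5640$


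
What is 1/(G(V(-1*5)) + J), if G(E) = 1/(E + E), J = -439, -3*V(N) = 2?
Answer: -4/1759 ≈ -0.0022740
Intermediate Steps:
V(N) = -2/3 (V(N) = -1/3*2 = -2/3)
G(E) = 1/(2*E)
1/(G(V(-1*5)) + J) = 1/(1/(2*(-2/3)) - 439) = 1/((1/2)*(-3/2) - 439) = 1/(-3/4 - 439) = 1/(-1759/4) = -4/1759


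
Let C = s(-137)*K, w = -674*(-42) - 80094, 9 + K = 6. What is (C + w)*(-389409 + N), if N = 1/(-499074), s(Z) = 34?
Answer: 1680686110045016/83179 ≈ 2.0206e+10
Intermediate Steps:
K = -3 (K = -9 + 6 = -3)
w = -51786 (w = 28308 - 80094 = -51786)
C = -102 (C = 34*(-3) = -102)
N = -1/499074 ≈ -2.0037e-6
(C + w)*(-389409 + N) = (-102 - 51786)*(-389409 - 1/499074) = -51888*(-194343907267/499074) = 1680686110045016/83179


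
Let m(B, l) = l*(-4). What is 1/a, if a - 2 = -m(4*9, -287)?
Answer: -1/1146 ≈ -0.00087260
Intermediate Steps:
m(B, l) = -4*l
a = -1146 (a = 2 - (-4)*(-287) = 2 - 1*1148 = 2 - 1148 = -1146)
1/a = 1/(-1146) = -1/1146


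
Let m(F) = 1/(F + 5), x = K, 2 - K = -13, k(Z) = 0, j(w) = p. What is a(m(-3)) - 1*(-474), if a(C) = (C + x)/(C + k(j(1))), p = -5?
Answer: 505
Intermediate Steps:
j(w) = -5
K = 15 (K = 2 - 1*(-13) = 2 + 13 = 15)
x = 15
m(F) = 1/(5 + F)
a(C) = (15 + C)/C (a(C) = (C + 15)/(C + 0) = (15 + C)/C)
a(m(-3)) - 1*(-474) = (15 + 1/(5 - 3))/(1/(5 - 3)) - 1*(-474) = (15 + 1/2)/(1/2) + 474 = (15 + ½)/(½) + 474 = 2*(31/2) + 474 = 31 + 474 = 505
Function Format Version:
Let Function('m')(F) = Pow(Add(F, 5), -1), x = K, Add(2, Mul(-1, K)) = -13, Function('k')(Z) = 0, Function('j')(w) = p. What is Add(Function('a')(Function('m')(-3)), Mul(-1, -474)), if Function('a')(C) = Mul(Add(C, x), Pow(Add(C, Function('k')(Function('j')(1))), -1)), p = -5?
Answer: 505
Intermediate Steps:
Function('j')(w) = -5
K = 15 (K = Add(2, Mul(-1, -13)) = Add(2, 13) = 15)
x = 15
Function('m')(F) = Pow(Add(5, F), -1)
Function('a')(C) = Mul(Pow(C, -1), Add(15, C)) (Function('a')(C) = Mul(Add(C, 15), Pow(Add(C, 0), -1)) = Mul(Add(15, C), Pow(C, -1)) = Mul(Pow(C, -1), Add(15, C)))
Add(Function('a')(Function('m')(-3)), Mul(-1, -474)) = Add(Mul(Pow(Pow(Add(5, -3), -1), -1), Add(15, Pow(Add(5, -3), -1))), Mul(-1, -474)) = Add(Mul(Pow(Pow(2, -1), -1), Add(15, Pow(2, -1))), 474) = Add(Mul(Pow(Rational(1, 2), -1), Add(15, Rational(1, 2))), 474) = Add(Mul(2, Rational(31, 2)), 474) = Add(31, 474) = 505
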